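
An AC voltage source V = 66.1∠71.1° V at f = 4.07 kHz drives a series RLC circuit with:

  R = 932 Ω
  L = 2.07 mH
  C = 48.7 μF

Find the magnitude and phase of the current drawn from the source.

Step 1 — Angular frequency: ω = 2π·f = 2π·4070 = 2.557e+04 rad/s.
Step 2 — Component impedances:
  R: Z = R = 932 Ω
  L: Z = jωL = j·2.557e+04·0.00207 = 0 + j52.94 Ω
  C: Z = 1/(jωC) = -j/(ω·C) = 0 - j0.803 Ω
Step 3 — Series combination: Z_total = R + L + C = 932 + j52.13 Ω = 933.5∠3.2° Ω.
Step 4 — Source phasor: V = 66.1∠71.1° V = 21.41 + j62.54 V.
Step 5 — Ohm's law: I = V / Z_total = (21.41 + j62.54) / (932 + j52.13) = 0.02664 + j0.06561 A.
Step 6 — Convert to polar: |I| = 0.07081 A, ∠I = 67.9°.

I = 0.07081∠67.9° A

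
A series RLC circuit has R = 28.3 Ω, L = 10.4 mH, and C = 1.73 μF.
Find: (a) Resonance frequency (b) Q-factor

Step 1 — Resonance condition Im(Z)=0 gives ω₀ = 1/√(LC).
Step 2 — ω₀ = 1/√(0.0104·1.73e-06) = 7455 rad/s.
Step 3 — f₀ = ω₀/(2π) = 1187 Hz.
Step 4 — Series Q: Q = ω₀L/R = 7455·0.0104/28.3 = 2.74.

(a) f₀ = 1187 Hz  (b) Q = 2.74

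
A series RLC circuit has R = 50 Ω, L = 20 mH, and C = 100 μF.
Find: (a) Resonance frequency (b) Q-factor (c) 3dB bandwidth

Step 1 — Resonance condition Im(Z)=0 gives ω₀ = 1/√(LC).
Step 2 — ω₀ = 1/√(0.02·0.0001) = 707.1 rad/s.
Step 3 — f₀ = ω₀/(2π) = 112.5 Hz.
Step 4 — Series Q: Q = ω₀L/R = 707.1·0.02/50 = 0.2828.
Step 5 — 3dB bandwidth: Δω = ω₀/Q = 2500 rad/s; BW = Δω/(2π) = 397.9 Hz.

(a) f₀ = 112.5 Hz  (b) Q = 0.2828  (c) BW = 397.9 Hz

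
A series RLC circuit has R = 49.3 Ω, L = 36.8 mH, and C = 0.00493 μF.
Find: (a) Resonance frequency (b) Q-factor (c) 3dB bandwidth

Step 1 — Resonance: ω₀ = 1/√(LC) = 1/√(0.0368·4.93e-09) = 7.424e+04 rad/s.
Step 2 — f₀ = ω₀/(2π) = 1.182e+04 Hz.
Step 3 — Series Q: Q = ω₀L/R = 7.424e+04·0.0368/49.3 = 55.42.
Step 4 — Bandwidth: Δω = ω₀/Q = 1340 rad/s; BW = Δω/(2π) = 213.2 Hz.

(a) f₀ = 1.182e+04 Hz  (b) Q = 55.42  (c) BW = 213.2 Hz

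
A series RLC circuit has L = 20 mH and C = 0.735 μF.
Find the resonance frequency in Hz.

Step 1 — Resonance condition Im(Z)=0 gives ω₀ = 1/√(LC).
Step 2 — ω₀ = 1/√(0.02·7.35e-07) = 8248 rad/s.
Step 3 — f₀ = ω₀/(2π) = 1313 Hz.

f₀ = 1313 Hz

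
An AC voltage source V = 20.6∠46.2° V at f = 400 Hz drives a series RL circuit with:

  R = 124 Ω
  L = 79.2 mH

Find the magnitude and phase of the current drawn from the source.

Step 1 — Angular frequency: ω = 2π·f = 2π·400 = 2513 rad/s.
Step 2 — Component impedances:
  R: Z = R = 124 Ω
  L: Z = jωL = j·2513·0.0792 = 0 + j199.1 Ω
Step 3 — Series combination: Z_total = R + L = 124 + j199.1 Ω = 234.5∠58.1° Ω.
Step 4 — Source phasor: V = 20.6∠46.2° V = 14.26 + j14.87 V.
Step 5 — Ohm's law: I = V / Z_total = (14.26 + j14.87) / (124 + j199.1) = 0.08596 - j0.01808 A.
Step 6 — Convert to polar: |I| = 0.08784 A, ∠I = -11.9°.

I = 0.08784∠-11.9° A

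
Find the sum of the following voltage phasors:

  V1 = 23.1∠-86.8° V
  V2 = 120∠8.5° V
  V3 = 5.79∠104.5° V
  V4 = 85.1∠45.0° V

Step 1 — Convert each phasor to rectangular form:
  V1 = 23.1·(cos(-86.8°) + j·sin(-86.8°)) = 1.289 - j23.06 V
  V2 = 120·(cos(8.5°) + j·sin(8.5°)) = 118.7 + j17.74 V
  V3 = 5.79·(cos(104.5°) + j·sin(104.5°)) = -1.45 + j5.606 V
  V4 = 85.1·(cos(45.0°) + j·sin(45.0°)) = 60.17 + j60.17 V
Step 2 — Sum components: V_total = 178.7 + j60.45 V.
Step 3 — Convert to polar: |V_total| = 188.6 V, ∠V_total = 18.7°.

V_total = 188.6∠18.7° V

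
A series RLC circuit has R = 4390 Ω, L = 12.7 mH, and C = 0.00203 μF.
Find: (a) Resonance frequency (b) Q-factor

Step 1 — Resonance condition Im(Z)=0 gives ω₀ = 1/√(LC).
Step 2 — ω₀ = 1/√(0.0127·2.03e-09) = 1.969e+05 rad/s.
Step 3 — f₀ = ω₀/(2π) = 3.135e+04 Hz.
Step 4 — Series Q: Q = ω₀L/R = 1.969e+05·0.0127/4390 = 0.5698.

(a) f₀ = 3.135e+04 Hz  (b) Q = 0.5698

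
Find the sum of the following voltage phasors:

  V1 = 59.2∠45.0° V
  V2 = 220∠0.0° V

Step 1 — Convert each phasor to rectangular form:
  V1 = 59.2·(cos(45.0°) + j·sin(45.0°)) = 41.86 + j41.86 V
  V2 = 220·(cos(0.0°) + j·sin(0.0°)) = 220 V
Step 2 — Sum components: V_total = 261.9 + j41.86 V.
Step 3 — Convert to polar: |V_total| = 265.2 V, ∠V_total = 9.1°.

V_total = 265.2∠9.1° V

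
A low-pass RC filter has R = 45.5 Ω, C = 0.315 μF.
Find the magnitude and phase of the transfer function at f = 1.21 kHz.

Step 1 — Angular frequency: ω = 2π·1210 = 7603 rad/s.
Step 2 — Transfer function: H(jω) = 1/(1 + jωRC).
Step 3 — Denominator: 1 + jωRC = 1 + j·7603·45.5·3.15e-07 = 1 + j0.109.
Step 4 — H = 0.9883 - j0.1077.
Step 5 — Magnitude: |H| = 0.9941 (-0.1 dB); phase: φ = -6.2°.

|H| = 0.9941 (-0.1 dB), φ = -6.2°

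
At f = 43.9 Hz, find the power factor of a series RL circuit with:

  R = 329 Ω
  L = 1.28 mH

Step 1 — Angular frequency: ω = 2π·f = 2π·43.9 = 275.8 rad/s.
Step 2 — Component impedances:
  R: Z = R = 329 Ω
  L: Z = jωL = j·275.8·0.00128 = 0 + j0.3531 Ω
Step 3 — Series combination: Z_total = R + L = 329 + j0.3531 Ω = 329∠0.1° Ω.
Step 4 — Power factor: PF = cos(φ) = Re(Z)/|Z| = 329/329 = 1.
Step 5 — Type: Im(Z) = 0.3531 ⇒ lagging (phase φ = 0.1°).

PF = 1 (lagging, φ = 0.1°)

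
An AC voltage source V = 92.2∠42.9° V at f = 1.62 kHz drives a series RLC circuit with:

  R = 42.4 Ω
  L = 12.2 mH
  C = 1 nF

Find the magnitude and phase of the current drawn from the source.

Step 1 — Angular frequency: ω = 2π·f = 2π·1620 = 1.018e+04 rad/s.
Step 2 — Component impedances:
  R: Z = R = 42.4 Ω
  L: Z = jωL = j·1.018e+04·0.0122 = 0 + j124.2 Ω
  C: Z = 1/(jωC) = -j/(ω·C) = 0 - j9.824e+04 Ω
Step 3 — Series combination: Z_total = R + L + C = 42.4 - j9.812e+04 Ω = 9.812e+04∠-90.0° Ω.
Step 4 — Source phasor: V = 92.2∠42.9° V = 67.54 + j62.76 V.
Step 5 — Ohm's law: I = V / Z_total = (67.54 + j62.76) / (42.4 - j9.812e+04) = -0.0006394 + j0.0006886 A.
Step 6 — Convert to polar: |I| = 0.0009397 A, ∠I = 132.9°.

I = 0.0009397∠132.9° A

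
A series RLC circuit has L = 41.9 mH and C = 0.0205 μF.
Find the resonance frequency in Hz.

Step 1 — Resonance condition Im(Z)=0 gives ω₀ = 1/√(LC).
Step 2 — ω₀ = 1/√(0.0419·2.05e-08) = 3.412e+04 rad/s.
Step 3 — f₀ = ω₀/(2π) = 5430 Hz.

f₀ = 5430 Hz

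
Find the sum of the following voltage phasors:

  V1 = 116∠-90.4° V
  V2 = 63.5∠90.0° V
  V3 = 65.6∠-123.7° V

Step 1 — Convert each phasor to rectangular form:
  V1 = 116·(cos(-90.4°) + j·sin(-90.4°)) = -0.8098 - j116 V
  V2 = 63.5·(cos(90.0°) + j·sin(90.0°)) = 0 + j63.5 V
  V3 = 65.6·(cos(-123.7°) + j·sin(-123.7°)) = -36.4 - j54.58 V
Step 2 — Sum components: V_total = -37.21 - j107.1 V.
Step 3 — Convert to polar: |V_total| = 113.4 V, ∠V_total = -109.2°.

V_total = 113.4∠-109.2° V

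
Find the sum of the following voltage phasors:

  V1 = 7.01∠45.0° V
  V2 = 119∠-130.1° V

Step 1 — Convert each phasor to rectangular form:
  V1 = 7.01·(cos(45.0°) + j·sin(45.0°)) = 4.957 + j4.957 V
  V2 = 119·(cos(-130.1°) + j·sin(-130.1°)) = -76.65 - j91.03 V
Step 2 — Sum components: V_total = -71.69 - j86.07 V.
Step 3 — Convert to polar: |V_total| = 112 V, ∠V_total = -129.8°.

V_total = 112∠-129.8° V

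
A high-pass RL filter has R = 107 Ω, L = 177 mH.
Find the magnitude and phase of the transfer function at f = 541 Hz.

Step 1 — Angular frequency: ω = 2π·541 = 3399 rad/s.
Step 2 — Transfer function: H(jω) = jωL/(R + jωL).
Step 3 — Numerator jωL = j·601.7; denominator R + jωL = 107 + j601.7.
Step 4 — H = 0.9693 + j0.1724.
Step 5 — Magnitude: |H| = 0.9846 (-0.1 dB); phase: φ = 10.1°.

|H| = 0.9846 (-0.1 dB), φ = 10.1°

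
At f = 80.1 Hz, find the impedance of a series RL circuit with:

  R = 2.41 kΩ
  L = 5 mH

Step 1 — Angular frequency: ω = 2π·f = 2π·80.1 = 503.3 rad/s.
Step 2 — Component impedances:
  R: Z = R = 2410 Ω
  L: Z = jωL = j·503.3·0.005 = 0 + j2.516 Ω
Step 3 — Series combination: Z_total = R + L = 2410 + j2.516 Ω = 2410∠0.1° Ω.

Z = 2410 + j2.516 Ω = 2410∠0.1° Ω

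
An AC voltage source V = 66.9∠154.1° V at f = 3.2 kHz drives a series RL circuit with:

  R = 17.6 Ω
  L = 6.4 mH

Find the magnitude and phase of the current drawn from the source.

Step 1 — Angular frequency: ω = 2π·f = 2π·3200 = 2.011e+04 rad/s.
Step 2 — Component impedances:
  R: Z = R = 17.6 Ω
  L: Z = jωL = j·2.011e+04·0.0064 = 0 + j128.7 Ω
Step 3 — Series combination: Z_total = R + L = 17.6 + j128.7 Ω = 129.9∠82.2° Ω.
Step 4 — Source phasor: V = 66.9∠154.1° V = -60.18 + j29.22 V.
Step 5 — Ohm's law: I = V / Z_total = (-60.18 + j29.22) / (17.6 + j128.7) = 0.1601 + j0.4896 A.
Step 6 — Convert to polar: |I| = 0.5151 A, ∠I = 71.9°.

I = 0.5151∠71.9° A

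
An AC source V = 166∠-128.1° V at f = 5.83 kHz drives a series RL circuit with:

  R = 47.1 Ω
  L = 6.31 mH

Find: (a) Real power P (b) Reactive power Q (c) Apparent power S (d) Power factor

Step 1 — Angular frequency: ω = 2π·f = 2π·5830 = 3.663e+04 rad/s.
Step 2 — Component impedances:
  R: Z = R = 47.1 Ω
  L: Z = jωL = j·3.663e+04·0.00631 = 0 + j231.1 Ω
Step 3 — Series combination: Z_total = R + L = 47.1 + j231.1 Ω = 235.9∠78.5° Ω.
Step 4 — Source phasor: V = 166∠-128.1° V = -102.4 - j130.6 V.
Step 5 — Current: I = V / Z = -0.6293 + j0.3149 A = 0.7037∠153.4° A.
Step 6 — Complex power: S = V·I* = 23.32 + j114.5 VA.
Step 7 — Real power: P = Re(S) = 23.32 W.
Step 8 — Reactive power: Q = Im(S) = 114.5 VAR.
Step 9 — Apparent power: |S| = 116.8 VA.
Step 10 — Power factor: PF = P/|S| = 0.1997 (lagging).

(a) P = 23.32 W  (b) Q = 114.5 VAR  (c) S = 116.8 VA  (d) PF = 0.1997 (lagging)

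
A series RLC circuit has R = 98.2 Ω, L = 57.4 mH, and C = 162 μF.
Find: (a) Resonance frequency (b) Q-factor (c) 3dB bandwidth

Step 1 — Resonance: ω₀ = 1/√(LC) = 1/√(0.0574·0.000162) = 327.9 rad/s.
Step 2 — f₀ = ω₀/(2π) = 52.19 Hz.
Step 3 — Series Q: Q = ω₀L/R = 327.9·0.0574/98.2 = 0.1917.
Step 4 — Bandwidth: Δω = ω₀/Q = 1711 rad/s; BW = Δω/(2π) = 272.3 Hz.

(a) f₀ = 52.19 Hz  (b) Q = 0.1917  (c) BW = 272.3 Hz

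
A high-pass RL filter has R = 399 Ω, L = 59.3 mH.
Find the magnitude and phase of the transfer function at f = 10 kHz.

Step 1 — Angular frequency: ω = 2π·1e+04 = 6.283e+04 rad/s.
Step 2 — Transfer function: H(jω) = jωL/(R + jωL).
Step 3 — Numerator jωL = j·3726; denominator R + jωL = 399 + j3726.
Step 4 — H = 0.9887 + j0.1059.
Step 5 — Magnitude: |H| = 0.9943 (-0.0 dB); phase: φ = 6.1°.

|H| = 0.9943 (-0.0 dB), φ = 6.1°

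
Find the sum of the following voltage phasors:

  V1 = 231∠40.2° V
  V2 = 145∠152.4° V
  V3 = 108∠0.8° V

Step 1 — Convert each phasor to rectangular form:
  V1 = 231·(cos(40.2°) + j·sin(40.2°)) = 176.4 + j149.1 V
  V2 = 145·(cos(152.4°) + j·sin(152.4°)) = -128.5 + j67.18 V
  V3 = 108·(cos(0.8°) + j·sin(0.8°)) = 108 + j1.508 V
Step 2 — Sum components: V_total = 155.9 + j217.8 V.
Step 3 — Convert to polar: |V_total| = 267.9 V, ∠V_total = 54.4°.

V_total = 267.9∠54.4° V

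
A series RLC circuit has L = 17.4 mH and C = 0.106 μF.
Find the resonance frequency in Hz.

Step 1 — Resonance condition Im(Z)=0 gives ω₀ = 1/√(LC).
Step 2 — ω₀ = 1/√(0.0174·1.06e-07) = 2.328e+04 rad/s.
Step 3 — f₀ = ω₀/(2π) = 3706 Hz.

f₀ = 3706 Hz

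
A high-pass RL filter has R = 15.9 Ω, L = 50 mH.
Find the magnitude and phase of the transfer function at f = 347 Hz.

Step 1 — Angular frequency: ω = 2π·347 = 2180 rad/s.
Step 2 — Transfer function: H(jω) = jωL/(R + jωL).
Step 3 — Numerator jωL = j·109; denominator R + jωL = 15.9 + j109.
Step 4 — H = 0.9792 + j0.1428.
Step 5 — Magnitude: |H| = 0.9895 (-0.1 dB); phase: φ = 8.3°.

|H| = 0.9895 (-0.1 dB), φ = 8.3°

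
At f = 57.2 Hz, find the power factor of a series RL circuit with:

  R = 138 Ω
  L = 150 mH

Step 1 — Angular frequency: ω = 2π·f = 2π·57.2 = 359.4 rad/s.
Step 2 — Component impedances:
  R: Z = R = 138 Ω
  L: Z = jωL = j·359.4·0.15 = 0 + j53.91 Ω
Step 3 — Series combination: Z_total = R + L = 138 + j53.91 Ω = 148.2∠21.3° Ω.
Step 4 — Power factor: PF = cos(φ) = Re(Z)/|Z| = 138/148.16 = 0.9314.
Step 5 — Type: Im(Z) = 53.91 ⇒ lagging (phase φ = 21.3°).

PF = 0.9314 (lagging, φ = 21.3°)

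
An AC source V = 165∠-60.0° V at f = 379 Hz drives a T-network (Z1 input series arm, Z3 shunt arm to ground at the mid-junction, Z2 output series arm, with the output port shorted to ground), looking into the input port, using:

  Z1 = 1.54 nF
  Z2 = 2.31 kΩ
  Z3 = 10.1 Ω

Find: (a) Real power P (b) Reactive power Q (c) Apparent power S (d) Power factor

Step 1 — Angular frequency: ω = 2π·f = 2π·379 = 2381 rad/s.
Step 2 — Component impedances:
  Z1: Z = 1/(jωC) = -j/(ω·C) = 0 - j2.727e+05 Ω
  Z2: Z = R = 2310 Ω
  Z3: Z = R = 10.1 Ω
Step 3 — With the output port shorted to ground, the output series arm Z2 runs from the junction to ground; the shunt arm Z3 also runs from the junction to ground. They appear in parallel: Z3 || Z2 = 10.06 Ω.
Step 4 — Series with input arm Z1: Z_in = Z1 + (Z3 || Z2) = 10.06 - j2.727e+05 Ω = 2.727e+05∠-90.0° Ω.
Step 5 — Source phasor: V = 165∠-60.0° V = 82.5 - j142.9 V.
Step 6 — Current: I = V / Z = 0.000524 + j0.0003025 A = 0.0006051∠30.0° A.
Step 7 — Complex power: S = V·I* = 3.682e-06 - j0.09984 VA.
Step 8 — Real power: P = Re(S) = 3.682e-06 W.
Step 9 — Reactive power: Q = Im(S) = -0.09984 VAR.
Step 10 — Apparent power: |S| = 0.09984 VA.
Step 11 — Power factor: PF = P/|S| = 3.688e-05 (leading).

(a) P = 3.682e-06 W  (b) Q = -0.09984 VAR  (c) S = 0.09984 VA  (d) PF = 3.688e-05 (leading)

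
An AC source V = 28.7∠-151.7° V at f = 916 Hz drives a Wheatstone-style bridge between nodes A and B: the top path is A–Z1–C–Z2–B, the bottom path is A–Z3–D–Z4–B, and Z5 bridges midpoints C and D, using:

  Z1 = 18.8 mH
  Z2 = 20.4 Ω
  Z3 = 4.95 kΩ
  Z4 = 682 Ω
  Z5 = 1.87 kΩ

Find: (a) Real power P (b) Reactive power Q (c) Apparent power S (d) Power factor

Step 1 — Angular frequency: ω = 2π·f = 2π·916 = 5755 rad/s.
Step 2 — Component impedances:
  Z1: Z = jωL = j·5755·0.0188 = 0 + j108.2 Ω
  Z2: Z = R = 20.4 Ω
  Z3: Z = R = 4950 Ω
  Z4: Z = R = 682 Ω
  Z5: Z = R = 1870 Ω
Step 3 — Bridge requires nodal analysis (the Z5 bridge couples midpoints C and D, so the two paths cannot be reduced to a simple series/parallel combination). Setting node B to ground and injecting 1 A at node A, the 3-node admittance system at A, C, D solves to V_A = Z_AB = 22.33 + j107.6 Ω = 109.9∠78.3° Ω.
Step 4 — Source phasor: V = 28.7∠-151.7° V = -25.27 - j13.61 V.
Step 5 — Current: I = V / Z = -0.168 + j0.2 A = 0.2612∠130.0° A.
Step 6 — Complex power: S = V·I* = 1.524 + j7.341 VA.
Step 7 — Real power: P = Re(S) = 1.524 W.
Step 8 — Reactive power: Q = Im(S) = 7.341 VAR.
Step 9 — Apparent power: |S| = 7.497 VA.
Step 10 — Power factor: PF = P/|S| = 0.2032 (lagging).

(a) P = 1.524 W  (b) Q = 7.341 VAR  (c) S = 7.497 VA  (d) PF = 0.2032 (lagging)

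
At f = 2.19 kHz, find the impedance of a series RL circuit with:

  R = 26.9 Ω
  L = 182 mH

Step 1 — Angular frequency: ω = 2π·f = 2π·2190 = 1.376e+04 rad/s.
Step 2 — Component impedances:
  R: Z = R = 26.9 Ω
  L: Z = jωL = j·1.376e+04·0.182 = 0 + j2504 Ω
Step 3 — Series combination: Z_total = R + L = 26.9 + j2504 Ω = 2504∠89.4° Ω.

Z = 26.9 + j2504 Ω = 2504∠89.4° Ω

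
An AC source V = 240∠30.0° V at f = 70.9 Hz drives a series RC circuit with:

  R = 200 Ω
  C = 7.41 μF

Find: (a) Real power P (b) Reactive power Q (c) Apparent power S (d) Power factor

Step 1 — Angular frequency: ω = 2π·f = 2π·70.9 = 445.5 rad/s.
Step 2 — Component impedances:
  R: Z = R = 200 Ω
  C: Z = 1/(jωC) = -j/(ω·C) = 0 - j302.9 Ω
Step 3 — Series combination: Z_total = R + C = 200 - j302.9 Ω = 363∠-56.6° Ω.
Step 4 — Source phasor: V = 240∠30.0° V = 207.8 + j120 V.
Step 5 — Current: I = V / Z = 0.03959 + j0.66 A = 0.6611∠86.6° A.
Step 6 — Complex power: S = V·I* = 87.42 - j132.4 VA.
Step 7 — Real power: P = Re(S) = 87.42 W.
Step 8 — Reactive power: Q = Im(S) = -132.4 VAR.
Step 9 — Apparent power: |S| = 158.7 VA.
Step 10 — Power factor: PF = P/|S| = 0.551 (leading).

(a) P = 87.42 W  (b) Q = -132.4 VAR  (c) S = 158.7 VA  (d) PF = 0.551 (leading)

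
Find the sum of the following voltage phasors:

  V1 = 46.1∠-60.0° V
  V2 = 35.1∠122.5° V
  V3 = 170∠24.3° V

Step 1 — Convert each phasor to rectangular form:
  V1 = 46.1·(cos(-60.0°) + j·sin(-60.0°)) = 23.05 - j39.92 V
  V2 = 35.1·(cos(122.5°) + j·sin(122.5°)) = -18.86 + j29.6 V
  V3 = 170·(cos(24.3°) + j·sin(24.3°)) = 154.9 + j69.96 V
Step 2 — Sum components: V_total = 159.1 + j59.64 V.
Step 3 — Convert to polar: |V_total| = 169.9 V, ∠V_total = 20.5°.

V_total = 169.9∠20.5° V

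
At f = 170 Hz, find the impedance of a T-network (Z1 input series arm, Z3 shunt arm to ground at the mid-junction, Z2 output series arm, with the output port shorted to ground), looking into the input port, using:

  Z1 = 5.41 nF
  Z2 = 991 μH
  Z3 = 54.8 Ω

Step 1 — Angular frequency: ω = 2π·f = 2π·170 = 1068 rad/s.
Step 2 — Component impedances:
  Z1: Z = 1/(jωC) = -j/(ω·C) = 0 - j1.731e+05 Ω
  Z2: Z = jωL = j·1068·0.000991 = 0 + j1.059 Ω
  Z3: Z = R = 54.8 Ω
Step 3 — With the output port shorted to ground, the output series arm Z2 runs from the junction to ground; the shunt arm Z3 also runs from the junction to ground. They appear in parallel: Z3 || Z2 = 0.02044 + j1.058 Ω.
Step 4 — Series with input arm Z1: Z_in = Z1 + (Z3 || Z2) = 0.02044 - j1.73e+05 Ω = 1.73e+05∠-90.0° Ω.

Z = 0.02044 - j1.73e+05 Ω = 1.73e+05∠-90.0° Ω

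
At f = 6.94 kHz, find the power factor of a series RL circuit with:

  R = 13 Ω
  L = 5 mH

Step 1 — Angular frequency: ω = 2π·f = 2π·6940 = 4.361e+04 rad/s.
Step 2 — Component impedances:
  R: Z = R = 13 Ω
  L: Z = jωL = j·4.361e+04·0.005 = 0 + j218 Ω
Step 3 — Series combination: Z_total = R + L = 13 + j218 Ω = 218.4∠86.6° Ω.
Step 4 — Power factor: PF = cos(φ) = Re(Z)/|Z| = 13/218.4 = 0.05952.
Step 5 — Type: Im(Z) = 218 ⇒ lagging (phase φ = 86.6°).

PF = 0.05952 (lagging, φ = 86.6°)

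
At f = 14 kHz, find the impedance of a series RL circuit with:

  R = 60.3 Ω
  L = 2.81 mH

Step 1 — Angular frequency: ω = 2π·f = 2π·1.4e+04 = 8.796e+04 rad/s.
Step 2 — Component impedances:
  R: Z = R = 60.3 Ω
  L: Z = jωL = j·8.796e+04·0.00281 = 0 + j247.2 Ω
Step 3 — Series combination: Z_total = R + L = 60.3 + j247.2 Ω = 254.4∠76.3° Ω.

Z = 60.3 + j247.2 Ω = 254.4∠76.3° Ω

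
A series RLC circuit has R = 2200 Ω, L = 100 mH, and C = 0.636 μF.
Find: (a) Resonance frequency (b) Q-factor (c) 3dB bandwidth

Step 1 — Resonance condition Im(Z)=0 gives ω₀ = 1/√(LC).
Step 2 — ω₀ = 1/√(0.1·6.36e-07) = 3965 rad/s.
Step 3 — f₀ = ω₀/(2π) = 631.1 Hz.
Step 4 — Series Q: Q = ω₀L/R = 3965·0.1/2200 = 0.1802.
Step 5 — 3dB bandwidth: Δω = ω₀/Q = 2.2e+04 rad/s; BW = Δω/(2π) = 3501 Hz.

(a) f₀ = 631.1 Hz  (b) Q = 0.1802  (c) BW = 3501 Hz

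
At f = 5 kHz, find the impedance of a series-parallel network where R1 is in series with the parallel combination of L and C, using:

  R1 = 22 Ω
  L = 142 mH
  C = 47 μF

Step 1 — Angular frequency: ω = 2π·f = 2π·5000 = 3.142e+04 rad/s.
Step 2 — Component impedances:
  R1: Z = R = 22 Ω
  L: Z = jωL = j·3.142e+04·0.142 = 0 + j4461 Ω
  C: Z = 1/(jωC) = -j/(ω·C) = 0 - j0.6773 Ω
Step 3 — Parallel branch: L || C = 1/(1/L + 1/C) = 0 - j0.6774 Ω.
Step 4 — Series with R1: Z_total = R1 + (L || C) = 22 - j0.6774 Ω = 22.01∠-1.8° Ω.

Z = 22 - j0.6774 Ω = 22.01∠-1.8° Ω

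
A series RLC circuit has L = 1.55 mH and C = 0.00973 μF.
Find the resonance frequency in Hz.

Step 1 — Resonance condition Im(Z)=0 gives ω₀ = 1/√(LC).
Step 2 — ω₀ = 1/√(0.00155·9.73e-09) = 2.575e+05 rad/s.
Step 3 — f₀ = ω₀/(2π) = 4.098e+04 Hz.

f₀ = 4.098e+04 Hz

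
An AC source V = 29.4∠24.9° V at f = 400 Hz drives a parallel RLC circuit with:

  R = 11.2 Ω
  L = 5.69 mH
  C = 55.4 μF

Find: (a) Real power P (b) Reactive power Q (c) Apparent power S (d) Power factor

Step 1 — Angular frequency: ω = 2π·f = 2π·400 = 2513 rad/s.
Step 2 — Component impedances:
  R: Z = R = 11.2 Ω
  L: Z = jωL = j·2513·0.00569 = 0 + j14.3 Ω
  C: Z = 1/(jωC) = -j/(ω·C) = 0 - j7.182 Ω
Step 3 — Parallel combination: 1/Z_total = 1/R + 1/L + 1/C; Z_total = 6.989 - j5.425 Ω = 8.847∠-37.8° Ω.
Step 4 — Source phasor: V = 29.4∠24.9° V = 26.67 + j12.38 V.
Step 5 — Current: I = V / Z = 1.523 + j2.953 A = 3.323∠62.7° A.
Step 6 — Complex power: S = V·I* = 77.18 - j59.91 VA.
Step 7 — Real power: P = Re(S) = 77.18 W.
Step 8 — Reactive power: Q = Im(S) = -59.91 VAR.
Step 9 — Apparent power: |S| = 97.7 VA.
Step 10 — Power factor: PF = P/|S| = 0.7899 (leading).

(a) P = 77.18 W  (b) Q = -59.91 VAR  (c) S = 97.7 VA  (d) PF = 0.7899 (leading)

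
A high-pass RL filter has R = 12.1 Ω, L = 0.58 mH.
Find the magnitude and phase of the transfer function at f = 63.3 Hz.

Step 1 — Angular frequency: ω = 2π·63.3 = 397.7 rad/s.
Step 2 — Transfer function: H(jω) = jωL/(R + jωL).
Step 3 — Numerator jωL = j·0.2307; denominator R + jωL = 12.1 + j0.2307.
Step 4 — H = 0.0003633 + j0.01906.
Step 5 — Magnitude: |H| = 0.01906 (-34.4 dB); phase: φ = 88.9°.

|H| = 0.01906 (-34.4 dB), φ = 88.9°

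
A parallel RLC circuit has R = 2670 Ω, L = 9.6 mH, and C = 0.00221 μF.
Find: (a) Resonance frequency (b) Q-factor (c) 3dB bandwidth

Step 1 — Resonance: ω₀ = 1/√(LC) = 1/√(0.0096·2.21e-09) = 2.171e+05 rad/s.
Step 2 — f₀ = ω₀/(2π) = 3.455e+04 Hz.
Step 3 — Parallel Q: Q = R/(ω₀L) = 2670/(2.171e+05·0.0096) = 1.281.
Step 4 — Bandwidth: Δω = ω₀/Q = 1.695e+05 rad/s; BW = Δω/(2π) = 2.697e+04 Hz.

(a) f₀ = 3.455e+04 Hz  (b) Q = 1.281  (c) BW = 2.697e+04 Hz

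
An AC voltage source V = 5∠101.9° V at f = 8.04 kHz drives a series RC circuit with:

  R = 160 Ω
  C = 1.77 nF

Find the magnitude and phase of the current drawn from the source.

Step 1 — Angular frequency: ω = 2π·f = 2π·8040 = 5.052e+04 rad/s.
Step 2 — Component impedances:
  R: Z = R = 160 Ω
  C: Z = 1/(jωC) = -j/(ω·C) = 0 - j1.118e+04 Ω
Step 3 — Series combination: Z_total = R + C = 160 - j1.118e+04 Ω = 1.118e+04∠-89.2° Ω.
Step 4 — Source phasor: V = 5∠101.9° V = -1.031 + j4.893 V.
Step 5 — Ohm's law: I = V / Z_total = (-1.031 + j4.893) / (160 - j1.118e+04) = -0.0004387 - j8.591e-05 A.
Step 6 — Convert to polar: |I| = 0.000447 A, ∠I = -168.9°.

I = 0.000447∠-168.9° A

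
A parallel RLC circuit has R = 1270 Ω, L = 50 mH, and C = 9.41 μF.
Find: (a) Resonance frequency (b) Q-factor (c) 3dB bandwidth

Step 1 — Resonance: ω₀ = 1/√(LC) = 1/√(0.05·9.41e-06) = 1458 rad/s.
Step 2 — f₀ = ω₀/(2π) = 232 Hz.
Step 3 — Parallel Q: Q = R/(ω₀L) = 1270/(1458·0.05) = 17.42.
Step 4 — Bandwidth: Δω = ω₀/Q = 83.68 rad/s; BW = Δω/(2π) = 13.32 Hz.

(a) f₀ = 232 Hz  (b) Q = 17.42  (c) BW = 13.32 Hz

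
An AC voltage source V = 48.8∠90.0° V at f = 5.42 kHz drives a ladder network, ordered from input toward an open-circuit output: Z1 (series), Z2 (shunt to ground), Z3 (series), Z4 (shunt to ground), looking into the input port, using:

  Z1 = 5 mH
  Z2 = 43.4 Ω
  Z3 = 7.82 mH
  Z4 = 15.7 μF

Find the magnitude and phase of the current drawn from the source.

Step 1 — Angular frequency: ω = 2π·f = 2π·5420 = 3.405e+04 rad/s.
Step 2 — Component impedances:
  Z1: Z = jωL = j·3.405e+04·0.005 = 0 + j170.3 Ω
  Z2: Z = R = 43.4 Ω
  Z3: Z = jωL = j·3.405e+04·0.00782 = 0 + j266.3 Ω
  Z4: Z = 1/(jωC) = -j/(ω·C) = 0 - j1.87 Ω
Step 3 — Ladder network (open output): work backward from the far end, alternating series and parallel combinations. Z_in = 42.26 + j177.2 Ω = 182.2∠76.6° Ω.
Step 4 — Source phasor: V = 48.8∠90.0° V = 0 + j48.8 V.
Step 5 — Ohm's law: I = V / Z_total = (0 + j48.8) / (42.26 + j177.2) = 0.2606 + j0.06214 A.
Step 6 — Convert to polar: |I| = 0.2679 A, ∠I = 13.4°.

I = 0.2679∠13.4° A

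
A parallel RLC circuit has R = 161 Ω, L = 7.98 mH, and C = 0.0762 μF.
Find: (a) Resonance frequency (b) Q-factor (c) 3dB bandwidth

Step 1 — Resonance: ω₀ = 1/√(LC) = 1/√(0.00798·7.62e-08) = 4.055e+04 rad/s.
Step 2 — f₀ = ω₀/(2π) = 6454 Hz.
Step 3 — Parallel Q: Q = R/(ω₀L) = 161/(4.055e+04·0.00798) = 0.4975.
Step 4 — Bandwidth: Δω = ω₀/Q = 8.151e+04 rad/s; BW = Δω/(2π) = 1.297e+04 Hz.

(a) f₀ = 6454 Hz  (b) Q = 0.4975  (c) BW = 1.297e+04 Hz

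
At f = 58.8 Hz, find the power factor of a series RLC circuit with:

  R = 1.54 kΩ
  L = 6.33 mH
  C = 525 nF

Step 1 — Angular frequency: ω = 2π·f = 2π·58.8 = 369.5 rad/s.
Step 2 — Component impedances:
  R: Z = R = 1540 Ω
  L: Z = jωL = j·369.5·0.00633 = 0 + j2.339 Ω
  C: Z = 1/(jωC) = -j/(ω·C) = 0 - j5156 Ω
Step 3 — Series combination: Z_total = R + L + C = 1540 - j5153 Ω = 5378∠-73.4° Ω.
Step 4 — Power factor: PF = cos(φ) = Re(Z)/|Z| = 1540/5378.5 = 0.2863.
Step 5 — Type: Im(Z) = -5153 ⇒ leading (phase φ = -73.4°).

PF = 0.2863 (leading, φ = -73.4°)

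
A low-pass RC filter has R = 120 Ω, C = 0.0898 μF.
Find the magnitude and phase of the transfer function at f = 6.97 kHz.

Step 1 — Angular frequency: ω = 2π·6970 = 4.379e+04 rad/s.
Step 2 — Transfer function: H(jω) = 1/(1 + jωRC).
Step 3 — Denominator: 1 + jωRC = 1 + j·4.379e+04·120·8.98e-08 = 1 + j0.4719.
Step 4 — H = 0.8179 - j0.386.
Step 5 — Magnitude: |H| = 0.9044 (-0.9 dB); phase: φ = -25.3°.

|H| = 0.9044 (-0.9 dB), φ = -25.3°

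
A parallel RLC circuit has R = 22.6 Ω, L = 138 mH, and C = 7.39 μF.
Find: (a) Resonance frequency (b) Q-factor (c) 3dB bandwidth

Step 1 — Resonance: ω₀ = 1/√(LC) = 1/√(0.138·7.39e-06) = 990.2 rad/s.
Step 2 — f₀ = ω₀/(2π) = 157.6 Hz.
Step 3 — Parallel Q: Q = R/(ω₀L) = 22.6/(990.2·0.138) = 0.1654.
Step 4 — Bandwidth: Δω = ω₀/Q = 5988 rad/s; BW = Δω/(2π) = 952.9 Hz.

(a) f₀ = 157.6 Hz  (b) Q = 0.1654  (c) BW = 952.9 Hz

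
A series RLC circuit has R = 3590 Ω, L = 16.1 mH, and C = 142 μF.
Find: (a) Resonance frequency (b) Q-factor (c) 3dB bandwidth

Step 1 — Resonance: ω₀ = 1/√(LC) = 1/√(0.0161·0.000142) = 661.4 rad/s.
Step 2 — f₀ = ω₀/(2π) = 105.3 Hz.
Step 3 — Series Q: Q = ω₀L/R = 661.4·0.0161/3590 = 0.002966.
Step 4 — Bandwidth: Δω = ω₀/Q = 2.23e+05 rad/s; BW = Δω/(2π) = 3.549e+04 Hz.

(a) f₀ = 105.3 Hz  (b) Q = 0.002966  (c) BW = 3.549e+04 Hz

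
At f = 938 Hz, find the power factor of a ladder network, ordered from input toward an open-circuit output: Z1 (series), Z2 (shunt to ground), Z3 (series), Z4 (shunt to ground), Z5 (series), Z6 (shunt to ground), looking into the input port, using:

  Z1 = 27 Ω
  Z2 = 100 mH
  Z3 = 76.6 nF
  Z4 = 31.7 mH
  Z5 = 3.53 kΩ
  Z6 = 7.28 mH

Step 1 — Angular frequency: ω = 2π·f = 2π·938 = 5894 rad/s.
Step 2 — Component impedances:
  Z1: Z = R = 27 Ω
  Z2: Z = jωL = j·5894·0.1 = 0 + j589.4 Ω
  Z3: Z = 1/(jωC) = -j/(ω·C) = 0 - j2215 Ω
  Z4: Z = jωL = j·5894·0.0317 = 0 + j186.8 Ω
  Z5: Z = R = 3530 Ω
  Z6: Z = jωL = j·5894·0.00728 = 0 + j42.91 Ω
Step 3 — Ladder network (open output): work backward from the far end, alternating series and parallel combinations. Z_in = 28.65 + j830.6 Ω = 831.1∠88.0° Ω.
Step 4 — Power factor: PF = cos(φ) = Re(Z)/|Z| = 28.65/831.1 = 0.03447.
Step 5 — Type: Im(Z) = 830.6 ⇒ lagging (phase φ = 88.0°).

PF = 0.03447 (lagging, φ = 88.0°)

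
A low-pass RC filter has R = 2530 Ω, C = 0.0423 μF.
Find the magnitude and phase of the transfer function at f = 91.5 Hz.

Step 1 — Angular frequency: ω = 2π·91.5 = 574.9 rad/s.
Step 2 — Transfer function: H(jω) = 1/(1 + jωRC).
Step 3 — Denominator: 1 + jωRC = 1 + j·574.9·2530·4.23e-08 = 1 + j0.06153.
Step 4 — H = 0.9962 - j0.06129.
Step 5 — Magnitude: |H| = 0.9981 (-0.0 dB); phase: φ = -3.5°.

|H| = 0.9981 (-0.0 dB), φ = -3.5°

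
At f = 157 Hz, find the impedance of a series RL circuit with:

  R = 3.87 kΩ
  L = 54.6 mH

Step 1 — Angular frequency: ω = 2π·f = 2π·157 = 986.5 rad/s.
Step 2 — Component impedances:
  R: Z = R = 3870 Ω
  L: Z = jωL = j·986.5·0.0546 = 0 + j53.86 Ω
Step 3 — Series combination: Z_total = R + L = 3870 + j53.86 Ω = 3870∠0.8° Ω.

Z = 3870 + j53.86 Ω = 3870∠0.8° Ω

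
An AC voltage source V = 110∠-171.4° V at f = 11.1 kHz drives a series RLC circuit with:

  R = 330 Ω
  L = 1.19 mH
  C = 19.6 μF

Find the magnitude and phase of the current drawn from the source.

Step 1 — Angular frequency: ω = 2π·f = 2π·1.11e+04 = 6.974e+04 rad/s.
Step 2 — Component impedances:
  R: Z = R = 330 Ω
  L: Z = jωL = j·6.974e+04·0.00119 = 0 + j82.99 Ω
  C: Z = 1/(jωC) = -j/(ω·C) = 0 - j0.7315 Ω
Step 3 — Series combination: Z_total = R + L + C = 330 + j82.26 Ω = 340.1∠14.0° Ω.
Step 4 — Source phasor: V = 110∠-171.4° V = -108.8 - j16.45 V.
Step 5 — Ohm's law: I = V / Z_total = (-108.8 - j16.45) / (330 + j82.26) = -0.322 + j0.03042 A.
Step 6 — Convert to polar: |I| = 0.3234 A, ∠I = 174.6°.

I = 0.3234∠174.6° A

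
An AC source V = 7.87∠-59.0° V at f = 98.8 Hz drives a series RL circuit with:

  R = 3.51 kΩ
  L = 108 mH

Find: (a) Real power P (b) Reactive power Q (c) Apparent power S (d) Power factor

Step 1 — Angular frequency: ω = 2π·f = 2π·98.8 = 620.8 rad/s.
Step 2 — Component impedances:
  R: Z = R = 3510 Ω
  L: Z = jωL = j·620.8·0.108 = 0 + j67.04 Ω
Step 3 — Series combination: Z_total = R + L = 3510 + j67.04 Ω = 3511∠1.1° Ω.
Step 4 — Source phasor: V = 7.87∠-59.0° V = 4.053 - j6.746 V.
Step 5 — Current: I = V / Z = 0.001118 - j0.001943 A = 0.002242∠-60.1° A.
Step 6 — Complex power: S = V·I* = 0.01764 + j0.0003369 VA.
Step 7 — Real power: P = Re(S) = 0.01764 W.
Step 8 — Reactive power: Q = Im(S) = 0.0003369 VAR.
Step 9 — Apparent power: |S| = 0.01764 VA.
Step 10 — Power factor: PF = P/|S| = 0.9998 (lagging).

(a) P = 0.01764 W  (b) Q = 0.0003369 VAR  (c) S = 0.01764 VA  (d) PF = 0.9998 (lagging)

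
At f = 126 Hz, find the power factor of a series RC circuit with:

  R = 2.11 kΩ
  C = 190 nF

Step 1 — Angular frequency: ω = 2π·f = 2π·126 = 791.7 rad/s.
Step 2 — Component impedances:
  R: Z = R = 2110 Ω
  C: Z = 1/(jωC) = -j/(ω·C) = 0 - j6648 Ω
Step 3 — Series combination: Z_total = R + C = 2110 - j6648 Ω = 6975∠-72.4° Ω.
Step 4 — Power factor: PF = cos(φ) = Re(Z)/|Z| = 2110/6975 = 0.3025.
Step 5 — Type: Im(Z) = -6648 ⇒ leading (phase φ = -72.4°).

PF = 0.3025 (leading, φ = -72.4°)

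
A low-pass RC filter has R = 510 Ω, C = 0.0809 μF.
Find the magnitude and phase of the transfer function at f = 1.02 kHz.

Step 1 — Angular frequency: ω = 2π·1020 = 6409 rad/s.
Step 2 — Transfer function: H(jω) = 1/(1 + jωRC).
Step 3 — Denominator: 1 + jωRC = 1 + j·6409·510·8.09e-08 = 1 + j0.2644.
Step 4 — H = 0.9346 - j0.2471.
Step 5 — Magnitude: |H| = 0.9668 (-0.3 dB); phase: φ = -14.8°.

|H| = 0.9668 (-0.3 dB), φ = -14.8°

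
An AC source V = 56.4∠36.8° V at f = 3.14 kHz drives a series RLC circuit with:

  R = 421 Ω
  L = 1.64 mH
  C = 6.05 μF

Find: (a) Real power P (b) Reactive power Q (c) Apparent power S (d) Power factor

Step 1 — Angular frequency: ω = 2π·f = 2π·3140 = 1.973e+04 rad/s.
Step 2 — Component impedances:
  R: Z = R = 421 Ω
  L: Z = jωL = j·1.973e+04·0.00164 = 0 + j32.36 Ω
  C: Z = 1/(jωC) = -j/(ω·C) = 0 - j8.378 Ω
Step 3 — Series combination: Z_total = R + L + C = 421 + j23.98 Ω = 421.7∠3.3° Ω.
Step 4 — Source phasor: V = 56.4∠36.8° V = 45.16 + j33.78 V.
Step 5 — Current: I = V / Z = 0.1115 + j0.0739 A = 0.1337∠33.5° A.
Step 6 — Complex power: S = V·I* = 7.531 + j0.4289 VA.
Step 7 — Real power: P = Re(S) = 7.531 W.
Step 8 — Reactive power: Q = Im(S) = 0.4289 VAR.
Step 9 — Apparent power: |S| = 7.543 VA.
Step 10 — Power factor: PF = P/|S| = 0.9984 (lagging).

(a) P = 7.531 W  (b) Q = 0.4289 VAR  (c) S = 7.543 VA  (d) PF = 0.9984 (lagging)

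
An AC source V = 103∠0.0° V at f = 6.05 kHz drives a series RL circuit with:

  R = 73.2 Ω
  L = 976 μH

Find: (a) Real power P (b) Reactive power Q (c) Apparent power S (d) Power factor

Step 1 — Angular frequency: ω = 2π·f = 2π·6050 = 3.801e+04 rad/s.
Step 2 — Component impedances:
  R: Z = R = 73.2 Ω
  L: Z = jωL = j·3.801e+04·0.000976 = 0 + j37.1 Ω
Step 3 — Series combination: Z_total = R + L = 73.2 + j37.1 Ω = 82.07∠26.9° Ω.
Step 4 — Source phasor: V = 103∠0.0° V = 103 V.
Step 5 — Current: I = V / Z = 1.12 - j0.5674 A = 1.255∠-26.9° A.
Step 6 — Complex power: S = V·I* = 115.3 + j58.44 VA.
Step 7 — Real power: P = Re(S) = 115.3 W.
Step 8 — Reactive power: Q = Im(S) = 58.44 VAR.
Step 9 — Apparent power: |S| = 129.3 VA.
Step 10 — Power factor: PF = P/|S| = 0.892 (lagging).

(a) P = 115.3 W  (b) Q = 58.44 VAR  (c) S = 129.3 VA  (d) PF = 0.892 (lagging)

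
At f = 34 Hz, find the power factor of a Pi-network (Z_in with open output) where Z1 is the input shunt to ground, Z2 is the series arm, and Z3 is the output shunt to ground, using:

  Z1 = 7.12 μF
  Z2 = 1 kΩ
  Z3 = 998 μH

Step 1 — Angular frequency: ω = 2π·f = 2π·34 = 213.6 rad/s.
Step 2 — Component impedances:
  Z1: Z = 1/(jωC) = -j/(ω·C) = 0 - j657.4 Ω
  Z2: Z = R = 1000 Ω
  Z3: Z = jωL = j·213.6·0.000998 = 0 + j0.2132 Ω
Step 3 — With open output, the series arm Z2 and the output shunt Z3 appear in series to ground: Z2 + Z3 = 1000 + j0.2132 Ω.
Step 4 — Parallel with input shunt Z1: Z_in = Z1 || (Z2 + Z3) = 301.9 - j459.1 Ω = 549.4∠-56.7° Ω.
Step 5 — Power factor: PF = cos(φ) = Re(Z)/|Z| = 301.85/549.41 = 0.5494.
Step 6 — Type: Im(Z) = -459.1 ⇒ leading (phase φ = -56.7°).

PF = 0.5494 (leading, φ = -56.7°)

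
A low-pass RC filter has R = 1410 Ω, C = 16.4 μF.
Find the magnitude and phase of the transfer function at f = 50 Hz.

Step 1 — Angular frequency: ω = 2π·50 = 314.2 rad/s.
Step 2 — Transfer function: H(jω) = 1/(1 + jωRC).
Step 3 — Denominator: 1 + jωRC = 1 + j·314.2·1410·1.64e-05 = 1 + j7.265.
Step 4 — H = 0.0186 - j0.1351.
Step 5 — Magnitude: |H| = 0.1364 (-17.3 dB); phase: φ = -82.2°.

|H| = 0.1364 (-17.3 dB), φ = -82.2°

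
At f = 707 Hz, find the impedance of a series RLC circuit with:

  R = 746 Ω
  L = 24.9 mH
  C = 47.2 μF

Step 1 — Angular frequency: ω = 2π·f = 2π·707 = 4442 rad/s.
Step 2 — Component impedances:
  R: Z = R = 746 Ω
  L: Z = jωL = j·4442·0.0249 = 0 + j110.6 Ω
  C: Z = 1/(jωC) = -j/(ω·C) = 0 - j4.769 Ω
Step 3 — Series combination: Z_total = R + L + C = 746 + j105.8 Ω = 753.5∠8.1° Ω.

Z = 746 + j105.8 Ω = 753.5∠8.1° Ω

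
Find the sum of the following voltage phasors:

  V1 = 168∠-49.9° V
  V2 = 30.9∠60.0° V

Step 1 — Convert each phasor to rectangular form:
  V1 = 168·(cos(-49.9°) + j·sin(-49.9°)) = 108.2 - j128.5 V
  V2 = 30.9·(cos(60.0°) + j·sin(60.0°)) = 15.45 + j26.76 V
Step 2 — Sum components: V_total = 123.7 - j101.7 V.
Step 3 — Convert to polar: |V_total| = 160.1 V, ∠V_total = -39.4°.

V_total = 160.1∠-39.4° V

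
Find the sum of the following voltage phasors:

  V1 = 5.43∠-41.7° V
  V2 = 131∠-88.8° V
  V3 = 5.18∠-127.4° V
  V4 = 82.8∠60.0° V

Step 1 — Convert each phasor to rectangular form:
  V1 = 5.43·(cos(-41.7°) + j·sin(-41.7°)) = 4.054 - j3.612 V
  V2 = 131·(cos(-88.8°) + j·sin(-88.8°)) = 2.743 - j131 V
  V3 = 5.18·(cos(-127.4°) + j·sin(-127.4°)) = -3.146 - j4.115 V
  V4 = 82.8·(cos(60.0°) + j·sin(60.0°)) = 41.4 + j71.71 V
Step 2 — Sum components: V_total = 45.05 - j66.99 V.
Step 3 — Convert to polar: |V_total| = 80.73 V, ∠V_total = -56.1°.

V_total = 80.73∠-56.1° V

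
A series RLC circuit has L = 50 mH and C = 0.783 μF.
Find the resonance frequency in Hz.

Step 1 — Resonance condition Im(Z)=0 gives ω₀ = 1/√(LC).
Step 2 — ω₀ = 1/√(0.05·7.83e-07) = 5054 rad/s.
Step 3 — f₀ = ω₀/(2π) = 804.4 Hz.

f₀ = 804.4 Hz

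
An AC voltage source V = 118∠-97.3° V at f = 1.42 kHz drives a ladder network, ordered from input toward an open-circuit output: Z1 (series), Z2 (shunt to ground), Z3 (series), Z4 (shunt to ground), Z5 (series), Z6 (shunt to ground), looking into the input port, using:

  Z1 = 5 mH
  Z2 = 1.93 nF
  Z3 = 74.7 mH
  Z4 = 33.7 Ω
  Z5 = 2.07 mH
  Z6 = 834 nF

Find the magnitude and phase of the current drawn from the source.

Step 1 — Angular frequency: ω = 2π·f = 2π·1420 = 8922 rad/s.
Step 2 — Component impedances:
  Z1: Z = jωL = j·8922·0.005 = 0 + j44.61 Ω
  Z2: Z = 1/(jωC) = -j/(ω·C) = 0 - j5.807e+04 Ω
  Z3: Z = jωL = j·8922·0.0747 = 0 + j666.5 Ω
  Z4: Z = R = 33.7 Ω
  Z5: Z = jωL = j·8922·0.00207 = 0 + j18.47 Ω
  Z6: Z = 1/(jωC) = -j/(ω·C) = 0 - j134.4 Ω
Step 3 — Ladder network (open output): work backward from the far end, alternating series and parallel combinations. Z_in = 31.79 + j709.6 Ω = 710.3∠87.4° Ω.
Step 4 — Source phasor: V = 118∠-97.3° V = -14.99 - j117 V.
Step 5 — Ohm's law: I = V / Z_total = (-14.99 - j117) / (31.79 + j709.6) = -0.1656 + j0.01371 A.
Step 6 — Convert to polar: |I| = 0.1661 A, ∠I = 175.3°.

I = 0.1661∠175.3° A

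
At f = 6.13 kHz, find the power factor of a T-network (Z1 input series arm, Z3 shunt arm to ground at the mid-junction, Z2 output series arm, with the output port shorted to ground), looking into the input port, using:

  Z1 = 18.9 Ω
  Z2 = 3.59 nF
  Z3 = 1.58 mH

Step 1 — Angular frequency: ω = 2π·f = 2π·6130 = 3.852e+04 rad/s.
Step 2 — Component impedances:
  Z1: Z = R = 18.9 Ω
  Z2: Z = 1/(jωC) = -j/(ω·C) = 0 - j7232 Ω
  Z3: Z = jωL = j·3.852e+04·0.00158 = 0 + j60.86 Ω
Step 3 — With the output port shorted to ground, the output series arm Z2 runs from the junction to ground; the shunt arm Z3 also runs from the junction to ground. They appear in parallel: Z3 || Z2 = 0 + j61.37 Ω.
Step 4 — Series with input arm Z1: Z_in = Z1 + (Z3 || Z2) = 18.9 + j61.37 Ω = 64.22∠72.9° Ω.
Step 5 — Power factor: PF = cos(φ) = Re(Z)/|Z| = 18.9/64.22 = 0.2943.
Step 6 — Type: Im(Z) = 61.37 ⇒ lagging (phase φ = 72.9°).

PF = 0.2943 (lagging, φ = 72.9°)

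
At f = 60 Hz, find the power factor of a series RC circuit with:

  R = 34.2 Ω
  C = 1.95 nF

Step 1 — Angular frequency: ω = 2π·f = 2π·60 = 377 rad/s.
Step 2 — Component impedances:
  R: Z = R = 34.2 Ω
  C: Z = 1/(jωC) = -j/(ω·C) = 0 - j1.36e+06 Ω
Step 3 — Series combination: Z_total = R + C = 34.2 - j1.36e+06 Ω = 1.36e+06∠-90.0° Ω.
Step 4 — Power factor: PF = cos(φ) = Re(Z)/|Z| = 34.2/1.3603e+06 = 2.514e-05.
Step 5 — Type: Im(Z) = -1.36e+06 ⇒ leading (phase φ = -90.0°).

PF = 2.514e-05 (leading, φ = -90.0°)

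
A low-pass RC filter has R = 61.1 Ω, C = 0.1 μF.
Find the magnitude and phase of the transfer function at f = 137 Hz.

Step 1 — Angular frequency: ω = 2π·137 = 860.8 rad/s.
Step 2 — Transfer function: H(jω) = 1/(1 + jωRC).
Step 3 — Denominator: 1 + jωRC = 1 + j·860.8·61.1·1e-07 = 1 + j0.005259.
Step 4 — H = 1 - j0.005259.
Step 5 — Magnitude: |H| = 1 (-0.0 dB); phase: φ = -0.3°.

|H| = 1 (-0.0 dB), φ = -0.3°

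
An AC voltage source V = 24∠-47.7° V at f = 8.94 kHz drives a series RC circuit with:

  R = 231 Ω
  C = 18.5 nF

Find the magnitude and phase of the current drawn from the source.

Step 1 — Angular frequency: ω = 2π·f = 2π·8940 = 5.617e+04 rad/s.
Step 2 — Component impedances:
  R: Z = R = 231 Ω
  C: Z = 1/(jωC) = -j/(ω·C) = 0 - j962.3 Ω
Step 3 — Series combination: Z_total = R + C = 231 - j962.3 Ω = 989.6∠-76.5° Ω.
Step 4 — Source phasor: V = 24∠-47.7° V = 16.15 - j17.75 V.
Step 5 — Ohm's law: I = V / Z_total = (16.15 - j17.75) / (231 - j962.3) = 0.02125 + j0.01168 A.
Step 6 — Convert to polar: |I| = 0.02425 A, ∠I = 28.8°.

I = 0.02425∠28.8° A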